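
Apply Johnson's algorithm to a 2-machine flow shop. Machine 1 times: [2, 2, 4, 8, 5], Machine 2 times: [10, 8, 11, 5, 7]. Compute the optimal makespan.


Apply Johnson's rule:
  Group 1 (a <= b): [(1, 2, 10), (2, 2, 8), (3, 4, 11), (5, 5, 7)]
  Group 2 (a > b): [(4, 8, 5)]
Optimal job order: [1, 2, 3, 5, 4]
Schedule:
  Job 1: M1 done at 2, M2 done at 12
  Job 2: M1 done at 4, M2 done at 20
  Job 3: M1 done at 8, M2 done at 31
  Job 5: M1 done at 13, M2 done at 38
  Job 4: M1 done at 21, M2 done at 43
Makespan = 43

43


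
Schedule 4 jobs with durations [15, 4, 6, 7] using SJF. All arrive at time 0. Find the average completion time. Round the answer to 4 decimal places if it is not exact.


SJF order (ascending): [4, 6, 7, 15]
Completion times:
  Job 1: burst=4, C=4
  Job 2: burst=6, C=10
  Job 3: burst=7, C=17
  Job 4: burst=15, C=32
Average completion = 63/4 = 15.75

15.75


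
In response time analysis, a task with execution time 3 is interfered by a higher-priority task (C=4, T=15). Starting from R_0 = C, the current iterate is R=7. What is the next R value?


R_next = C + ceil(R_prev / T_hp) * C_hp
ceil(7 / 15) = ceil(0.4667) = 1
Interference = 1 * 4 = 4
R_next = 3 + 4 = 7
R_next = R_prev, so the iteration has converged (response time = 7).

7


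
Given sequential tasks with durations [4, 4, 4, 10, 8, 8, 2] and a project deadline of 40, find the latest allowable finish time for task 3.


LF(activity 3) = deadline - sum of successor durations
Successors: activities 4 through 7 with durations [10, 8, 8, 2]
Sum of successor durations = 28
LF = 40 - 28 = 12

12


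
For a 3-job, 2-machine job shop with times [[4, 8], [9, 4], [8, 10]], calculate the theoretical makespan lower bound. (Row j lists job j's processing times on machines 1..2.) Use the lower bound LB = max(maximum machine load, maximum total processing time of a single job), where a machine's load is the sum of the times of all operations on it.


Machine loads:
  Machine 1: 4 + 9 + 8 = 21
  Machine 2: 8 + 4 + 10 = 22
Max machine load = 22
Job totals:
  Job 1: 12
  Job 2: 13
  Job 3: 18
Max job total = 18
Lower bound = max(22, 18) = 22

22


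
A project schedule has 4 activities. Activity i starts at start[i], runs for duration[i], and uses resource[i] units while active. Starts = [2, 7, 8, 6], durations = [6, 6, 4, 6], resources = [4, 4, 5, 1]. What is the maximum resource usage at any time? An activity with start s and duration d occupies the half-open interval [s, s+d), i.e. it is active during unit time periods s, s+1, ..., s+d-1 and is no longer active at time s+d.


Each activity i is active on [start_i, start_i + duration_i).
Compute total resource usage per time slot:
  t=0: active resources = [], total = 0
  t=1: active resources = [], total = 0
  t=2: active resources = [4], total = 4
  t=3: active resources = [4], total = 4
  t=4: active resources = [4], total = 4
  t=5: active resources = [4], total = 4
  t=6: active resources = [4, 1], total = 5
  t=7: active resources = [4, 4, 1], total = 9
  t=8: active resources = [4, 5, 1], total = 10
  t=9: active resources = [4, 5, 1], total = 10
  t=10: active resources = [4, 5, 1], total = 10
  t=11: active resources = [4, 5, 1], total = 10
  t=12: active resources = [4], total = 4
Peak resource demand = 10

10


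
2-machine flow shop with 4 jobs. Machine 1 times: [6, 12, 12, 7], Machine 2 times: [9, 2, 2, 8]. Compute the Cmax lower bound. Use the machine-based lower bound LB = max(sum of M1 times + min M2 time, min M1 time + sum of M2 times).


LB1 = sum(M1 times) + min(M2 times) = 37 + 2 = 39
LB2 = min(M1 times) + sum(M2 times) = 6 + 21 = 27
Lower bound = max(LB1, LB2) = max(39, 27) = 39

39


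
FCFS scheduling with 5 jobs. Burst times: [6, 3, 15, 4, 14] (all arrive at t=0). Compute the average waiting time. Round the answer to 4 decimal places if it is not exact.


FCFS order (as given): [6, 3, 15, 4, 14]
Waiting times:
  Job 1: wait = 0
  Job 2: wait = 6
  Job 3: wait = 9
  Job 4: wait = 24
  Job 5: wait = 28
Sum of waiting times = 67
Average waiting time = 67/5 = 13.4

13.4


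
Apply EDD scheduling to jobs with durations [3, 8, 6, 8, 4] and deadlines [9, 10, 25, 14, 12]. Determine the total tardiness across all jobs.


Sort by due date (EDD order): [(3, 9), (8, 10), (4, 12), (8, 14), (6, 25)]
Compute completion times and tardiness:
  Job 1: p=3, d=9, C=3, tardiness=max(0,3-9)=0
  Job 2: p=8, d=10, C=11, tardiness=max(0,11-10)=1
  Job 3: p=4, d=12, C=15, tardiness=max(0,15-12)=3
  Job 4: p=8, d=14, C=23, tardiness=max(0,23-14)=9
  Job 5: p=6, d=25, C=29, tardiness=max(0,29-25)=4
Total tardiness = 17

17


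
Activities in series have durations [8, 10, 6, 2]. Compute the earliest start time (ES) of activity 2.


Activity 2 starts after activities 1 through 1 complete.
Predecessor durations: [8]
ES = 8 = 8

8


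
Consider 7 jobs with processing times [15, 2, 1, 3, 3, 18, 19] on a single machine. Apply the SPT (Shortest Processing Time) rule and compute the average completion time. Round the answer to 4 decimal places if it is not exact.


Sort jobs by processing time (SPT order): [1, 2, 3, 3, 15, 18, 19]
Compute completion times sequentially:
  Job 1: processing = 1, completes at 1
  Job 2: processing = 2, completes at 3
  Job 3: processing = 3, completes at 6
  Job 4: processing = 3, completes at 9
  Job 5: processing = 15, completes at 24
  Job 6: processing = 18, completes at 42
  Job 7: processing = 19, completes at 61
Sum of completion times = 146
Average completion time = 146/7 = 20.8571

20.8571


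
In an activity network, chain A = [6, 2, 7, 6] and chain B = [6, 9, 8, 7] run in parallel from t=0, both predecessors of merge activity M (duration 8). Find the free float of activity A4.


ES(A4) = sum of predecessors on chain A = 15
EF(A4) = ES + duration = 15 + 6 = 21
Successor of A4 is M. ES(M) = max(sum(A), sum(B)) = max(21, 30) = 30
Free float = ES(successor) - EF(current) = 30 - 21 = 9

9


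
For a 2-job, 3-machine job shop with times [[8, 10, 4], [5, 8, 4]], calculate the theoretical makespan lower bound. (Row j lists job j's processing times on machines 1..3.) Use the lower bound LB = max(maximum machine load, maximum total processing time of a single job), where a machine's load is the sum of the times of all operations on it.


Machine loads:
  Machine 1: 8 + 5 = 13
  Machine 2: 10 + 8 = 18
  Machine 3: 4 + 4 = 8
Max machine load = 18
Job totals:
  Job 1: 22
  Job 2: 17
Max job total = 22
Lower bound = max(18, 22) = 22

22


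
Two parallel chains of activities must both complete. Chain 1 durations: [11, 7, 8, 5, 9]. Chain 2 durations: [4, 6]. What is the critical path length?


Path A total = 11 + 7 + 8 + 5 + 9 = 40
Path B total = 4 + 6 = 10
Critical path = longest path = max(40, 10) = 40

40


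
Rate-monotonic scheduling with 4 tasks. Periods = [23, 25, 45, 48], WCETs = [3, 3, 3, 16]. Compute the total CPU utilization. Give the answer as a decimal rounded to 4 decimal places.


Compute individual utilizations (exact fractions):
  Task 1: C/T = 3/23 (approx. 0.1304)
  Task 2: C/T = 3/25 (approx. 0.12)
  Task 3: C/T = 3/45 = 1/15 (approx. 0.0667)
  Task 4: C/T = 16/48 = 1/3 (approx. 0.3333)
Total utilization U = 3/23 + 3/25 + 1/15 + 1/3 = 374/575
Rounded to 4 decimal places: U = 0.6504
RM (Liu & Layland) bound for 4 tasks = 0.756828; compare with U = 374/575 (approx. 0.650435)
U <= bound, so schedulable by RM sufficient condition.

0.6504


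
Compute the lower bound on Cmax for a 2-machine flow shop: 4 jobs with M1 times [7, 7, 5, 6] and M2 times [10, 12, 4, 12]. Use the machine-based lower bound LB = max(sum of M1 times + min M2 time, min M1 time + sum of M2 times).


LB1 = sum(M1 times) + min(M2 times) = 25 + 4 = 29
LB2 = min(M1 times) + sum(M2 times) = 5 + 38 = 43
Lower bound = max(LB1, LB2) = max(29, 43) = 43

43


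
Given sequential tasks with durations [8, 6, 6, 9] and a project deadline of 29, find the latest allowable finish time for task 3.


LF(activity 3) = deadline - sum of successor durations
Successors: activities 4 through 4 with durations [9]
Sum of successor durations = 9
LF = 29 - 9 = 20

20


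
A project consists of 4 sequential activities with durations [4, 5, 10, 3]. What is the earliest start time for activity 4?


Activity 4 starts after activities 1 through 3 complete.
Predecessor durations: [4, 5, 10]
ES = 4 + 5 + 10 = 19

19


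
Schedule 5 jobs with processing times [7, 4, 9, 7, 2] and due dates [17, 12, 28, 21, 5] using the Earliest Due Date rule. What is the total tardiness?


Sort by due date (EDD order): [(2, 5), (4, 12), (7, 17), (7, 21), (9, 28)]
Compute completion times and tardiness:
  Job 1: p=2, d=5, C=2, tardiness=max(0,2-5)=0
  Job 2: p=4, d=12, C=6, tardiness=max(0,6-12)=0
  Job 3: p=7, d=17, C=13, tardiness=max(0,13-17)=0
  Job 4: p=7, d=21, C=20, tardiness=max(0,20-21)=0
  Job 5: p=9, d=28, C=29, tardiness=max(0,29-28)=1
Total tardiness = 1

1


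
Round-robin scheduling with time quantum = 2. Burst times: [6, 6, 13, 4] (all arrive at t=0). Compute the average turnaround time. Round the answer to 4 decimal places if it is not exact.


Time quantum = 2
Execution trace:
  J1 runs 2 units, time = 2
  J2 runs 2 units, time = 4
  J3 runs 2 units, time = 6
  J4 runs 2 units, time = 8
  J1 runs 2 units, time = 10
  J2 runs 2 units, time = 12
  J3 runs 2 units, time = 14
  J4 runs 2 units, time = 16
  J1 runs 2 units, time = 18
  J2 runs 2 units, time = 20
  J3 runs 2 units, time = 22
  J3 runs 2 units, time = 24
  J3 runs 2 units, time = 26
  J3 runs 2 units, time = 28
  J3 runs 1 units, time = 29
Finish times: [18, 20, 29, 16]
Average turnaround = 83/4 = 20.75

20.75


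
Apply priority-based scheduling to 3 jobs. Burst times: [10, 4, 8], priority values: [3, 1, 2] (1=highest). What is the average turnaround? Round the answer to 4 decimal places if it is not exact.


Sort by priority (ascending = highest first):
Order: [(1, 4), (2, 8), (3, 10)]
Completion times:
  Priority 1, burst=4, C=4
  Priority 2, burst=8, C=12
  Priority 3, burst=10, C=22
Average turnaround = 38/3 = 12.6667

12.6667


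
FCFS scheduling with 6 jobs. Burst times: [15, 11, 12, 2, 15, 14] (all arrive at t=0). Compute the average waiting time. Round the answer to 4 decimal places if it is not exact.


FCFS order (as given): [15, 11, 12, 2, 15, 14]
Waiting times:
  Job 1: wait = 0
  Job 2: wait = 15
  Job 3: wait = 26
  Job 4: wait = 38
  Job 5: wait = 40
  Job 6: wait = 55
Sum of waiting times = 174
Average waiting time = 174/6 = 29.0

29.0


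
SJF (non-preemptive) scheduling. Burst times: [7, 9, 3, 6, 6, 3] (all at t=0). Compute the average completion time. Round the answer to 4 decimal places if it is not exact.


SJF order (ascending): [3, 3, 6, 6, 7, 9]
Completion times:
  Job 1: burst=3, C=3
  Job 2: burst=3, C=6
  Job 3: burst=6, C=12
  Job 4: burst=6, C=18
  Job 5: burst=7, C=25
  Job 6: burst=9, C=34
Average completion = 98/6 = 16.3333

16.3333


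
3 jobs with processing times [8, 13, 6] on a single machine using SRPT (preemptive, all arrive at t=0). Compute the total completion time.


Since all jobs arrive at t=0, SRPT equals SPT ordering.
SPT order: [6, 8, 13]
Completion times:
  Job 1: p=6, C=6
  Job 2: p=8, C=14
  Job 3: p=13, C=27
Total completion time = 6 + 14 + 27 = 47

47


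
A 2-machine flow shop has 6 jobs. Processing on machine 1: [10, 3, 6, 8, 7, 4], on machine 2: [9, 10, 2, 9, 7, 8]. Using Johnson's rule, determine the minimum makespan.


Apply Johnson's rule:
  Group 1 (a <= b): [(2, 3, 10), (6, 4, 8), (5, 7, 7), (4, 8, 9)]
  Group 2 (a > b): [(1, 10, 9), (3, 6, 2)]
Optimal job order: [2, 6, 5, 4, 1, 3]
Schedule:
  Job 2: M1 done at 3, M2 done at 13
  Job 6: M1 done at 7, M2 done at 21
  Job 5: M1 done at 14, M2 done at 28
  Job 4: M1 done at 22, M2 done at 37
  Job 1: M1 done at 32, M2 done at 46
  Job 3: M1 done at 38, M2 done at 48
Makespan = 48

48


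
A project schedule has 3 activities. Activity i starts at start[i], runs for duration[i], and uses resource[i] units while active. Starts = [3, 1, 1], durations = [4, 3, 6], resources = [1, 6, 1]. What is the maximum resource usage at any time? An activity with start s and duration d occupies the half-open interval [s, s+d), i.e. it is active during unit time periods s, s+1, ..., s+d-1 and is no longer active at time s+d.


Each activity i is active on [start_i, start_i + duration_i).
Compute total resource usage per time slot:
  t=0: active resources = [], total = 0
  t=1: active resources = [6, 1], total = 7
  t=2: active resources = [6, 1], total = 7
  t=3: active resources = [1, 6, 1], total = 8
  t=4: active resources = [1, 1], total = 2
  t=5: active resources = [1, 1], total = 2
  t=6: active resources = [1, 1], total = 2
Peak resource demand = 8

8


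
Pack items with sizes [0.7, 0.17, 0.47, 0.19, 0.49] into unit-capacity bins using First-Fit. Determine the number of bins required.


Place items sequentially using First-Fit:
  Item 0.7 -> new Bin 1
  Item 0.17 -> Bin 1 (now 0.87)
  Item 0.47 -> new Bin 2
  Item 0.19 -> Bin 2 (now 0.66)
  Item 0.49 -> new Bin 3
Total bins used = 3

3


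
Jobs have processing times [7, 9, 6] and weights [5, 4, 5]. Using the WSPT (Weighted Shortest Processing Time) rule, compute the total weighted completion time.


Compute p/w ratios and sort ascending (WSPT): [(6, 5), (7, 5), (9, 4)]
Compute weighted completion times:
  Job (p=6,w=5): C=6, w*C=5*6=30
  Job (p=7,w=5): C=13, w*C=5*13=65
  Job (p=9,w=4): C=22, w*C=4*22=88
Total weighted completion time = 183

183


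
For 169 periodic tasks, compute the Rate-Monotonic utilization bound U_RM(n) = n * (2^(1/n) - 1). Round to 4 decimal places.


Compute 2^(1/169) = 1.0041098851
Subtract 1: 1.0041098851 - 1 = 0.0041098851
Multiply by n: 169 * 0.0041098851 = 0.6945705819
Round to 4 dp: 0.6946

0.6946


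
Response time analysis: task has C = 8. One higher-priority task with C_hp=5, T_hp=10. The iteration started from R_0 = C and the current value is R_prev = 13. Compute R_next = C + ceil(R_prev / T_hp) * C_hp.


R_next = C + ceil(R_prev / T_hp) * C_hp
ceil(13 / 10) = ceil(1.3) = 2
Interference = 2 * 5 = 10
R_next = 8 + 10 = 18

18


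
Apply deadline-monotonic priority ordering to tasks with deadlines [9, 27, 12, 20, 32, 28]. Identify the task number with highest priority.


Sort tasks by relative deadline (ascending):
  Task 1: deadline = 9
  Task 3: deadline = 12
  Task 4: deadline = 20
  Task 2: deadline = 27
  Task 6: deadline = 28
  Task 5: deadline = 32
Priority order (highest first): [1, 3, 4, 2, 6, 5]
Highest priority task = 1

1


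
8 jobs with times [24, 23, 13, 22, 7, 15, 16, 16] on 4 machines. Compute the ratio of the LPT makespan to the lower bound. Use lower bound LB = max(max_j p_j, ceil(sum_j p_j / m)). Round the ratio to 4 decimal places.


LPT order: [24, 23, 22, 16, 16, 15, 13, 7]
Machine loads after assignment: [31, 36, 37, 32]
LPT makespan = 37
Lower bound = max(max_job, ceil(total/4)) = max(24, 34) = 34
Ratio = 37 / 34 = 1.0882

1.0882


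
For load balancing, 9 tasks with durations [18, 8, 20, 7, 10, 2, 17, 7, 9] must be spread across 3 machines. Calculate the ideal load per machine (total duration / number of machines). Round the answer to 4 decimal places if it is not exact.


Total processing time = 18 + 8 + 20 + 7 + 10 + 2 + 17 + 7 + 9 = 98
Number of machines = 3
Ideal balanced load = 98 / 3 = 32.6667

32.6667


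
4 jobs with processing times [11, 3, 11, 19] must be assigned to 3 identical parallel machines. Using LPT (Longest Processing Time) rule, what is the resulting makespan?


Sort jobs in decreasing order (LPT): [19, 11, 11, 3]
Assign each job to the least loaded machine:
  Machine 1: jobs [19], load = 19
  Machine 2: jobs [11, 3], load = 14
  Machine 3: jobs [11], load = 11
Makespan = max load = 19

19


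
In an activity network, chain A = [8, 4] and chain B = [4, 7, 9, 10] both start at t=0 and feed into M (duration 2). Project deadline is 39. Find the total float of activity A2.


Forward pass: ES(A2) = sum of predecessors on chain A = 8
EF = ES + duration = 8 + 4 = 12
Backward pass: LF(M) = deadline = 39; LS(M) = 39 - 2 = 37
LF(A2) = LS(M) - sum(successors on chain A) = 37 - 0 = 37
LS = LF - duration = 37 - 4 = 33
Total float = LS - ES = 33 - 8 = 25

25


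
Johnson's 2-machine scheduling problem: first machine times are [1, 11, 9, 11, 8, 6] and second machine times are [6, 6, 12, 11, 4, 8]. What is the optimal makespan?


Apply Johnson's rule:
  Group 1 (a <= b): [(1, 1, 6), (6, 6, 8), (3, 9, 12), (4, 11, 11)]
  Group 2 (a > b): [(2, 11, 6), (5, 8, 4)]
Optimal job order: [1, 6, 3, 4, 2, 5]
Schedule:
  Job 1: M1 done at 1, M2 done at 7
  Job 6: M1 done at 7, M2 done at 15
  Job 3: M1 done at 16, M2 done at 28
  Job 4: M1 done at 27, M2 done at 39
  Job 2: M1 done at 38, M2 done at 45
  Job 5: M1 done at 46, M2 done at 50
Makespan = 50

50


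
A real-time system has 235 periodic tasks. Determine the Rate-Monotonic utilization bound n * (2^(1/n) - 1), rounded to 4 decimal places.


Compute 2^(1/235) = 1.0029539167
Subtract 1: 1.0029539167 - 1 = 0.0029539167
Multiply by n: 235 * 0.0029539167 = 0.6941704245
Round to 4 dp: 0.6942

0.6942


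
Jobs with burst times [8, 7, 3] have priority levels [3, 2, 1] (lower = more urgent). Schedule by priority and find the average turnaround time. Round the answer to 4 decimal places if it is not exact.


Sort by priority (ascending = highest first):
Order: [(1, 3), (2, 7), (3, 8)]
Completion times:
  Priority 1, burst=3, C=3
  Priority 2, burst=7, C=10
  Priority 3, burst=8, C=18
Average turnaround = 31/3 = 10.3333

10.3333


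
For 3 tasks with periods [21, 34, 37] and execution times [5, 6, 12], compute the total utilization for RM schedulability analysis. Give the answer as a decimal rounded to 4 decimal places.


Compute individual utilizations (exact fractions):
  Task 1: C/T = 5/21 (approx. 0.2381)
  Task 2: C/T = 6/34 = 3/17 (approx. 0.1765)
  Task 3: C/T = 12/37 (approx. 0.3243)
Total utilization U = 5/21 + 3/17 + 12/37 = 9760/13209
Rounded to 4 decimal places: U = 0.7389
RM (Liu & Layland) bound for 3 tasks = 0.779763; compare with U = 9760/13209 (approx. 0.738890)
U <= bound, so schedulable by RM sufficient condition.

0.7389


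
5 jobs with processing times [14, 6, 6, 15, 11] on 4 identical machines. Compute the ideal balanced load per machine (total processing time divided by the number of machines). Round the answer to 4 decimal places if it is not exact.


Total processing time = 14 + 6 + 6 + 15 + 11 = 52
Number of machines = 4
Ideal balanced load = 52 / 4 = 13.0

13.0


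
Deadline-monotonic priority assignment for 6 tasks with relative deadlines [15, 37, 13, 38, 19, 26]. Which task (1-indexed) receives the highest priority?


Sort tasks by relative deadline (ascending):
  Task 3: deadline = 13
  Task 1: deadline = 15
  Task 5: deadline = 19
  Task 6: deadline = 26
  Task 2: deadline = 37
  Task 4: deadline = 38
Priority order (highest first): [3, 1, 5, 6, 2, 4]
Highest priority task = 3

3


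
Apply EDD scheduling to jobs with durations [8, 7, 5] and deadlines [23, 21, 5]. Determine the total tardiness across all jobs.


Sort by due date (EDD order): [(5, 5), (7, 21), (8, 23)]
Compute completion times and tardiness:
  Job 1: p=5, d=5, C=5, tardiness=max(0,5-5)=0
  Job 2: p=7, d=21, C=12, tardiness=max(0,12-21)=0
  Job 3: p=8, d=23, C=20, tardiness=max(0,20-23)=0
Total tardiness = 0

0


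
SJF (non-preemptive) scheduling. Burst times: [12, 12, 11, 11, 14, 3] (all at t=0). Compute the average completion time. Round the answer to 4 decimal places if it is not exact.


SJF order (ascending): [3, 11, 11, 12, 12, 14]
Completion times:
  Job 1: burst=3, C=3
  Job 2: burst=11, C=14
  Job 3: burst=11, C=25
  Job 4: burst=12, C=37
  Job 5: burst=12, C=49
  Job 6: burst=14, C=63
Average completion = 191/6 = 31.8333

31.8333


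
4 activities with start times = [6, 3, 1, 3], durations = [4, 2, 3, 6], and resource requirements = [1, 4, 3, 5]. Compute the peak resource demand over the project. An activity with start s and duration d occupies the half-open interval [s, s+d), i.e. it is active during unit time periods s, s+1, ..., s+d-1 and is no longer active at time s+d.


Each activity i is active on [start_i, start_i + duration_i).
Compute total resource usage per time slot:
  t=0: active resources = [], total = 0
  t=1: active resources = [3], total = 3
  t=2: active resources = [3], total = 3
  t=3: active resources = [4, 3, 5], total = 12
  t=4: active resources = [4, 5], total = 9
  t=5: active resources = [5], total = 5
  t=6: active resources = [1, 5], total = 6
  t=7: active resources = [1, 5], total = 6
  t=8: active resources = [1, 5], total = 6
  t=9: active resources = [1], total = 1
Peak resource demand = 12

12


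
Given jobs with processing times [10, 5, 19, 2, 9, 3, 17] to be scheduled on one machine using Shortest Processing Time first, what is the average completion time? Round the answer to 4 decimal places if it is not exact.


Sort jobs by processing time (SPT order): [2, 3, 5, 9, 10, 17, 19]
Compute completion times sequentially:
  Job 1: processing = 2, completes at 2
  Job 2: processing = 3, completes at 5
  Job 3: processing = 5, completes at 10
  Job 4: processing = 9, completes at 19
  Job 5: processing = 10, completes at 29
  Job 6: processing = 17, completes at 46
  Job 7: processing = 19, completes at 65
Sum of completion times = 176
Average completion time = 176/7 = 25.1429

25.1429


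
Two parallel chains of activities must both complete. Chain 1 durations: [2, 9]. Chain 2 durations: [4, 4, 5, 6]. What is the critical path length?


Path A total = 2 + 9 = 11
Path B total = 4 + 4 + 5 + 6 = 19
Critical path = longest path = max(11, 19) = 19

19


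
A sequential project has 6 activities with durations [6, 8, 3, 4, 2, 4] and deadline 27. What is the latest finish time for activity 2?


LF(activity 2) = deadline - sum of successor durations
Successors: activities 3 through 6 with durations [3, 4, 2, 4]
Sum of successor durations = 13
LF = 27 - 13 = 14

14


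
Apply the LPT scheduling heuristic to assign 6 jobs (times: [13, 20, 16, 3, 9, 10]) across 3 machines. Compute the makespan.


Sort jobs in decreasing order (LPT): [20, 16, 13, 10, 9, 3]
Assign each job to the least loaded machine:
  Machine 1: jobs [20, 3], load = 23
  Machine 2: jobs [16, 9], load = 25
  Machine 3: jobs [13, 10], load = 23
Makespan = max load = 25

25


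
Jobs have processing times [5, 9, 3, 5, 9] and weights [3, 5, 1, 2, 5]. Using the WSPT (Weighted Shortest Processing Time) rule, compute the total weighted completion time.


Compute p/w ratios and sort ascending (WSPT): [(5, 3), (9, 5), (9, 5), (5, 2), (3, 1)]
Compute weighted completion times:
  Job (p=5,w=3): C=5, w*C=3*5=15
  Job (p=9,w=5): C=14, w*C=5*14=70
  Job (p=9,w=5): C=23, w*C=5*23=115
  Job (p=5,w=2): C=28, w*C=2*28=56
  Job (p=3,w=1): C=31, w*C=1*31=31
Total weighted completion time = 287

287


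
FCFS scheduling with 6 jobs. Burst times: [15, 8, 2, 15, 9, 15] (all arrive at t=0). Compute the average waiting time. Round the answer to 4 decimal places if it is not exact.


FCFS order (as given): [15, 8, 2, 15, 9, 15]
Waiting times:
  Job 1: wait = 0
  Job 2: wait = 15
  Job 3: wait = 23
  Job 4: wait = 25
  Job 5: wait = 40
  Job 6: wait = 49
Sum of waiting times = 152
Average waiting time = 152/6 = 25.3333

25.3333


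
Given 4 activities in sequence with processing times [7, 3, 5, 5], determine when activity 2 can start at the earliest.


Activity 2 starts after activities 1 through 1 complete.
Predecessor durations: [7]
ES = 7 = 7

7


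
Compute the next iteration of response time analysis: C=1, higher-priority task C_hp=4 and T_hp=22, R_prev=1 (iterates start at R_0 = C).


R_next = C + ceil(R_prev / T_hp) * C_hp
ceil(1 / 22) = ceil(0.0455) = 1
Interference = 1 * 4 = 4
R_next = 1 + 4 = 5

5


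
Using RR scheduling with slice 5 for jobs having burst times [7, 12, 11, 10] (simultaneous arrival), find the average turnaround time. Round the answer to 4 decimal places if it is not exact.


Time quantum = 5
Execution trace:
  J1 runs 5 units, time = 5
  J2 runs 5 units, time = 10
  J3 runs 5 units, time = 15
  J4 runs 5 units, time = 20
  J1 runs 2 units, time = 22
  J2 runs 5 units, time = 27
  J3 runs 5 units, time = 32
  J4 runs 5 units, time = 37
  J2 runs 2 units, time = 39
  J3 runs 1 units, time = 40
Finish times: [22, 39, 40, 37]
Average turnaround = 138/4 = 34.5

34.5


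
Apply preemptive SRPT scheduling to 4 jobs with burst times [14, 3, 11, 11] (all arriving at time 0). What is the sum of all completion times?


Since all jobs arrive at t=0, SRPT equals SPT ordering.
SPT order: [3, 11, 11, 14]
Completion times:
  Job 1: p=3, C=3
  Job 2: p=11, C=14
  Job 3: p=11, C=25
  Job 4: p=14, C=39
Total completion time = 3 + 14 + 25 + 39 = 81

81


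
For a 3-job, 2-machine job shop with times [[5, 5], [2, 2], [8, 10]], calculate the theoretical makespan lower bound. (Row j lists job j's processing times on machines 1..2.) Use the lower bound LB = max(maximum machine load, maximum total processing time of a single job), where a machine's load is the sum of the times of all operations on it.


Machine loads:
  Machine 1: 5 + 2 + 8 = 15
  Machine 2: 5 + 2 + 10 = 17
Max machine load = 17
Job totals:
  Job 1: 10
  Job 2: 4
  Job 3: 18
Max job total = 18
Lower bound = max(17, 18) = 18

18


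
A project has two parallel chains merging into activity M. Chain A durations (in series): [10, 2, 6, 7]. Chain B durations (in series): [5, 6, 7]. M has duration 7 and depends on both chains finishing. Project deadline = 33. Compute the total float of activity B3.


Forward pass: ES(B3) = sum of predecessors on chain B = 11
EF = ES + duration = 11 + 7 = 18
Backward pass: LF(M) = deadline = 33; LS(M) = 33 - 7 = 26
LF(B3) = LS(M) - sum(successors on chain B) = 26 - 0 = 26
LS = LF - duration = 26 - 7 = 19
Total float = LS - ES = 19 - 11 = 8

8


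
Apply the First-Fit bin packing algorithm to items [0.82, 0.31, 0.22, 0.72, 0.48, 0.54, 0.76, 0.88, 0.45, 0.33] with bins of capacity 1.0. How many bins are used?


Place items sequentially using First-Fit:
  Item 0.82 -> new Bin 1
  Item 0.31 -> new Bin 2
  Item 0.22 -> Bin 2 (now 0.53)
  Item 0.72 -> new Bin 3
  Item 0.48 -> new Bin 4
  Item 0.54 -> new Bin 5
  Item 0.76 -> new Bin 6
  Item 0.88 -> new Bin 7
  Item 0.45 -> Bin 2 (now 0.98)
  Item 0.33 -> Bin 4 (now 0.81)
Total bins used = 7

7


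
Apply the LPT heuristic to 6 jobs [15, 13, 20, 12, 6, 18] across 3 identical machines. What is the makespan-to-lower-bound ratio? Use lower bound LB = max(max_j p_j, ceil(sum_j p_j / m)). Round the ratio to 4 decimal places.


LPT order: [20, 18, 15, 13, 12, 6]
Machine loads after assignment: [26, 30, 28]
LPT makespan = 30
Lower bound = max(max_job, ceil(total/3)) = max(20, 28) = 28
Ratio = 30 / 28 = 1.0714

1.0714


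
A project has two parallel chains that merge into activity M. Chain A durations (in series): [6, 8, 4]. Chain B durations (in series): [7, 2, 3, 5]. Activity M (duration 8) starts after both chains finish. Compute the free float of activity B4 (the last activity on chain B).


ES(B4) = sum of predecessors on chain B = 12
EF(B4) = ES + duration = 12 + 5 = 17
Successor of B4 is M. ES(M) = max(sum(A), sum(B)) = max(18, 17) = 18
Free float = ES(successor) - EF(current) = 18 - 17 = 1

1


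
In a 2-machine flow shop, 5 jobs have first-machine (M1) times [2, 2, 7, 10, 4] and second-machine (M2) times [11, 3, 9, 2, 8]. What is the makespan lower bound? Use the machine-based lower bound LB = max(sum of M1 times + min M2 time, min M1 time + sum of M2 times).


LB1 = sum(M1 times) + min(M2 times) = 25 + 2 = 27
LB2 = min(M1 times) + sum(M2 times) = 2 + 33 = 35
Lower bound = max(LB1, LB2) = max(27, 35) = 35

35


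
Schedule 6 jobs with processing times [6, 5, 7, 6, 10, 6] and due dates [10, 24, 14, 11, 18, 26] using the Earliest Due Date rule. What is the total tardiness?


Sort by due date (EDD order): [(6, 10), (6, 11), (7, 14), (10, 18), (5, 24), (6, 26)]
Compute completion times and tardiness:
  Job 1: p=6, d=10, C=6, tardiness=max(0,6-10)=0
  Job 2: p=6, d=11, C=12, tardiness=max(0,12-11)=1
  Job 3: p=7, d=14, C=19, tardiness=max(0,19-14)=5
  Job 4: p=10, d=18, C=29, tardiness=max(0,29-18)=11
  Job 5: p=5, d=24, C=34, tardiness=max(0,34-24)=10
  Job 6: p=6, d=26, C=40, tardiness=max(0,40-26)=14
Total tardiness = 41

41


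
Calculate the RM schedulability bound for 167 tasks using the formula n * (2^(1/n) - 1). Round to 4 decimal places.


Compute 2^(1/167) = 1.0041592075
Subtract 1: 1.0041592075 - 1 = 0.0041592075
Multiply by n: 167 * 0.0041592075 = 0.6945876525
Round to 4 dp: 0.6946

0.6946


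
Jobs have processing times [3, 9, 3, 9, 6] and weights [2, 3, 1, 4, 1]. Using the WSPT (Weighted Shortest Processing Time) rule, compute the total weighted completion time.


Compute p/w ratios and sort ascending (WSPT): [(3, 2), (9, 4), (9, 3), (3, 1), (6, 1)]
Compute weighted completion times:
  Job (p=3,w=2): C=3, w*C=2*3=6
  Job (p=9,w=4): C=12, w*C=4*12=48
  Job (p=9,w=3): C=21, w*C=3*21=63
  Job (p=3,w=1): C=24, w*C=1*24=24
  Job (p=6,w=1): C=30, w*C=1*30=30
Total weighted completion time = 171

171


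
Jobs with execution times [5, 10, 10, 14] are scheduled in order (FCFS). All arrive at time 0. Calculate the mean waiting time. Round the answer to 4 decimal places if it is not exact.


FCFS order (as given): [5, 10, 10, 14]
Waiting times:
  Job 1: wait = 0
  Job 2: wait = 5
  Job 3: wait = 15
  Job 4: wait = 25
Sum of waiting times = 45
Average waiting time = 45/4 = 11.25

11.25


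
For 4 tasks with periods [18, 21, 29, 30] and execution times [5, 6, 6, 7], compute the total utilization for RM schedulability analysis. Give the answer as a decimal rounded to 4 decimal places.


Compute individual utilizations (exact fractions):
  Task 1: C/T = 5/18 (approx. 0.2778)
  Task 2: C/T = 6/21 = 2/7 (approx. 0.2857)
  Task 3: C/T = 6/29 (approx. 0.2069)
  Task 4: C/T = 7/30 (approx. 0.2333)
Total utilization U = 5/18 + 2/7 + 6/29 + 7/30 = 9169/9135
Rounded to 4 decimal places: U = 1.0037
RM (Liu & Layland) bound for 4 tasks = 0.756828; compare with U = 9169/9135 (approx. 1.003722)
U > 1, so the task set is not schedulable (processor overloaded).

1.0037


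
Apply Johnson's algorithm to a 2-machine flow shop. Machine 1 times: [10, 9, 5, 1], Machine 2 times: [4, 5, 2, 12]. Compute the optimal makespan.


Apply Johnson's rule:
  Group 1 (a <= b): [(4, 1, 12)]
  Group 2 (a > b): [(2, 9, 5), (1, 10, 4), (3, 5, 2)]
Optimal job order: [4, 2, 1, 3]
Schedule:
  Job 4: M1 done at 1, M2 done at 13
  Job 2: M1 done at 10, M2 done at 18
  Job 1: M1 done at 20, M2 done at 24
  Job 3: M1 done at 25, M2 done at 27
Makespan = 27

27


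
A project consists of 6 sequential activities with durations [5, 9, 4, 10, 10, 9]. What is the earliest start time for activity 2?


Activity 2 starts after activities 1 through 1 complete.
Predecessor durations: [5]
ES = 5 = 5

5


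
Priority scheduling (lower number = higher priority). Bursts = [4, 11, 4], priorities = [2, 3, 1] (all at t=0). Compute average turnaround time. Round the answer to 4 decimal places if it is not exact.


Sort by priority (ascending = highest first):
Order: [(1, 4), (2, 4), (3, 11)]
Completion times:
  Priority 1, burst=4, C=4
  Priority 2, burst=4, C=8
  Priority 3, burst=11, C=19
Average turnaround = 31/3 = 10.3333

10.3333


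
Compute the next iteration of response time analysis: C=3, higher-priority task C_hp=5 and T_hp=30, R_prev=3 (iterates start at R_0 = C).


R_next = C + ceil(R_prev / T_hp) * C_hp
ceil(3 / 30) = ceil(0.1) = 1
Interference = 1 * 5 = 5
R_next = 3 + 5 = 8

8


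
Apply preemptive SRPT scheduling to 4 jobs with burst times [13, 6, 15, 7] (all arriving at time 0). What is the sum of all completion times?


Since all jobs arrive at t=0, SRPT equals SPT ordering.
SPT order: [6, 7, 13, 15]
Completion times:
  Job 1: p=6, C=6
  Job 2: p=7, C=13
  Job 3: p=13, C=26
  Job 4: p=15, C=41
Total completion time = 6 + 13 + 26 + 41 = 86

86


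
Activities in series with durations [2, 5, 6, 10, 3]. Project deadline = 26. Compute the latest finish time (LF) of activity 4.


LF(activity 4) = deadline - sum of successor durations
Successors: activities 5 through 5 with durations [3]
Sum of successor durations = 3
LF = 26 - 3 = 23

23


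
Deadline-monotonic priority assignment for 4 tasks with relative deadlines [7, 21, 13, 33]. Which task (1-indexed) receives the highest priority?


Sort tasks by relative deadline (ascending):
  Task 1: deadline = 7
  Task 3: deadline = 13
  Task 2: deadline = 21
  Task 4: deadline = 33
Priority order (highest first): [1, 3, 2, 4]
Highest priority task = 1

1


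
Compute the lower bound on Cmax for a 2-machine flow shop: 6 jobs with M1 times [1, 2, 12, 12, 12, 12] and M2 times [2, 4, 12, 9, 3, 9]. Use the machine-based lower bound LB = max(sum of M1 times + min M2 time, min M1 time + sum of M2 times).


LB1 = sum(M1 times) + min(M2 times) = 51 + 2 = 53
LB2 = min(M1 times) + sum(M2 times) = 1 + 39 = 40
Lower bound = max(LB1, LB2) = max(53, 40) = 53

53


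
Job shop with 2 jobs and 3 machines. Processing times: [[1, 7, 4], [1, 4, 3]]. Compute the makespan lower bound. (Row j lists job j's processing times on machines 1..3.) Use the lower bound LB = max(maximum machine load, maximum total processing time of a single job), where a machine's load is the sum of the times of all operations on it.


Machine loads:
  Machine 1: 1 + 1 = 2
  Machine 2: 7 + 4 = 11
  Machine 3: 4 + 3 = 7
Max machine load = 11
Job totals:
  Job 1: 12
  Job 2: 8
Max job total = 12
Lower bound = max(11, 12) = 12

12


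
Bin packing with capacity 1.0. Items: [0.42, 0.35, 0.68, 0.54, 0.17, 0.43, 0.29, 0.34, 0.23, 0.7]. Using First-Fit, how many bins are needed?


Place items sequentially using First-Fit:
  Item 0.42 -> new Bin 1
  Item 0.35 -> Bin 1 (now 0.77)
  Item 0.68 -> new Bin 2
  Item 0.54 -> new Bin 3
  Item 0.17 -> Bin 1 (now 0.94)
  Item 0.43 -> Bin 3 (now 0.97)
  Item 0.29 -> Bin 2 (now 0.97)
  Item 0.34 -> new Bin 4
  Item 0.23 -> Bin 4 (now 0.57)
  Item 0.7 -> new Bin 5
Total bins used = 5

5


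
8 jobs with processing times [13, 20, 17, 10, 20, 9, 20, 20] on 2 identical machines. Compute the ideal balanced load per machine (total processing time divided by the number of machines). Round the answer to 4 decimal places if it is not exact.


Total processing time = 13 + 20 + 17 + 10 + 20 + 9 + 20 + 20 = 129
Number of machines = 2
Ideal balanced load = 129 / 2 = 64.5

64.5


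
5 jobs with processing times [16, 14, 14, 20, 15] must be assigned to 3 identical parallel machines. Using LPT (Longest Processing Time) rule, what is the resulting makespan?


Sort jobs in decreasing order (LPT): [20, 16, 15, 14, 14]
Assign each job to the least loaded machine:
  Machine 1: jobs [20], load = 20
  Machine 2: jobs [16, 14], load = 30
  Machine 3: jobs [15, 14], load = 29
Makespan = max load = 30

30


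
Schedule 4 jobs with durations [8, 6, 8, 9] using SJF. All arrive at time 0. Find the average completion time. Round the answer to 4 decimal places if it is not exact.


SJF order (ascending): [6, 8, 8, 9]
Completion times:
  Job 1: burst=6, C=6
  Job 2: burst=8, C=14
  Job 3: burst=8, C=22
  Job 4: burst=9, C=31
Average completion = 73/4 = 18.25

18.25


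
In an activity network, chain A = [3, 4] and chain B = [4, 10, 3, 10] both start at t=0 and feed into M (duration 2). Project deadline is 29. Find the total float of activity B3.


Forward pass: ES(B3) = sum of predecessors on chain B = 14
EF = ES + duration = 14 + 3 = 17
Backward pass: LF(M) = deadline = 29; LS(M) = 29 - 2 = 27
LF(B3) = LS(M) - sum(successors on chain B) = 27 - 10 = 17
LS = LF - duration = 17 - 3 = 14
Total float = LS - ES = 14 - 14 = 0

0


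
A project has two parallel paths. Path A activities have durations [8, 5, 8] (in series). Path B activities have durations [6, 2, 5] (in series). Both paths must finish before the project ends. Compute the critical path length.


Path A total = 8 + 5 + 8 = 21
Path B total = 6 + 2 + 5 = 13
Critical path = longest path = max(21, 13) = 21

21


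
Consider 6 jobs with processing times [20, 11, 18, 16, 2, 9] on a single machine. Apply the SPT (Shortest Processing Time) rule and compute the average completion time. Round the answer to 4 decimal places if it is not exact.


Sort jobs by processing time (SPT order): [2, 9, 11, 16, 18, 20]
Compute completion times sequentially:
  Job 1: processing = 2, completes at 2
  Job 2: processing = 9, completes at 11
  Job 3: processing = 11, completes at 22
  Job 4: processing = 16, completes at 38
  Job 5: processing = 18, completes at 56
  Job 6: processing = 20, completes at 76
Sum of completion times = 205
Average completion time = 205/6 = 34.1667

34.1667


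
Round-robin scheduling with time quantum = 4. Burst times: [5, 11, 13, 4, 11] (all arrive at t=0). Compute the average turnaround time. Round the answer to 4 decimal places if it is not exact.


Time quantum = 4
Execution trace:
  J1 runs 4 units, time = 4
  J2 runs 4 units, time = 8
  J3 runs 4 units, time = 12
  J4 runs 4 units, time = 16
  J5 runs 4 units, time = 20
  J1 runs 1 units, time = 21
  J2 runs 4 units, time = 25
  J3 runs 4 units, time = 29
  J5 runs 4 units, time = 33
  J2 runs 3 units, time = 36
  J3 runs 4 units, time = 40
  J5 runs 3 units, time = 43
  J3 runs 1 units, time = 44
Finish times: [21, 36, 44, 16, 43]
Average turnaround = 160/5 = 32.0

32.0


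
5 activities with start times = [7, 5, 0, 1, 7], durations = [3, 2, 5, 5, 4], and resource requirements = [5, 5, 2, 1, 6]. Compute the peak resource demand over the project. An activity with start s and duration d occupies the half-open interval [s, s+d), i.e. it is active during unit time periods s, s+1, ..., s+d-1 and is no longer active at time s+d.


Each activity i is active on [start_i, start_i + duration_i).
Compute total resource usage per time slot:
  t=0: active resources = [2], total = 2
  t=1: active resources = [2, 1], total = 3
  t=2: active resources = [2, 1], total = 3
  t=3: active resources = [2, 1], total = 3
  t=4: active resources = [2, 1], total = 3
  t=5: active resources = [5, 1], total = 6
  t=6: active resources = [5], total = 5
  t=7: active resources = [5, 6], total = 11
  t=8: active resources = [5, 6], total = 11
  t=9: active resources = [5, 6], total = 11
  t=10: active resources = [6], total = 6
Peak resource demand = 11

11


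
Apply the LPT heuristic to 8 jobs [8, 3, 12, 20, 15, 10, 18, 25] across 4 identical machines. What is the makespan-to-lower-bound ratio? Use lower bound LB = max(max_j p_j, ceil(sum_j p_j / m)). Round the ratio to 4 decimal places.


LPT order: [25, 20, 18, 15, 12, 10, 8, 3]
Machine loads after assignment: [28, 28, 28, 27]
LPT makespan = 28
Lower bound = max(max_job, ceil(total/4)) = max(25, 28) = 28
Ratio = 28 / 28 = 1.0

1.0


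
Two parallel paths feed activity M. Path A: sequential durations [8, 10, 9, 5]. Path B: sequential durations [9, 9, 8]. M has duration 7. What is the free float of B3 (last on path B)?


ES(B3) = sum of predecessors on chain B = 18
EF(B3) = ES + duration = 18 + 8 = 26
Successor of B3 is M. ES(M) = max(sum(A), sum(B)) = max(32, 26) = 32
Free float = ES(successor) - EF(current) = 32 - 26 = 6

6


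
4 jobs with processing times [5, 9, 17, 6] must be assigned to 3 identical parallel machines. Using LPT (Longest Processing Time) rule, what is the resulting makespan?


Sort jobs in decreasing order (LPT): [17, 9, 6, 5]
Assign each job to the least loaded machine:
  Machine 1: jobs [17], load = 17
  Machine 2: jobs [9], load = 9
  Machine 3: jobs [6, 5], load = 11
Makespan = max load = 17

17


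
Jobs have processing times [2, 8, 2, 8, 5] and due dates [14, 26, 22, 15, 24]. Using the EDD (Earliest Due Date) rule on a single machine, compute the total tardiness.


Sort by due date (EDD order): [(2, 14), (8, 15), (2, 22), (5, 24), (8, 26)]
Compute completion times and tardiness:
  Job 1: p=2, d=14, C=2, tardiness=max(0,2-14)=0
  Job 2: p=8, d=15, C=10, tardiness=max(0,10-15)=0
  Job 3: p=2, d=22, C=12, tardiness=max(0,12-22)=0
  Job 4: p=5, d=24, C=17, tardiness=max(0,17-24)=0
  Job 5: p=8, d=26, C=25, tardiness=max(0,25-26)=0
Total tardiness = 0

0
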